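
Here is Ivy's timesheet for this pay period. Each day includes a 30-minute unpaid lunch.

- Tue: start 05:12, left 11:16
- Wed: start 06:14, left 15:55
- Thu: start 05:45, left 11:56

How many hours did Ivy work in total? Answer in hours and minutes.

Tue: 05:12–11:16 = 6 h 4 min; less 30 min break → 5 h 34 min
Wed: 06:14–15:55 = 9 h 41 min; less 30 min break → 9 h 11 min
Thu: 05:45–11:56 = 6 h 11 min; less 30 min break → 5 h 41 min
Total: 5 h 34 min + 9 h 11 min + 5 h 41 min = 20 h 26 min.

20 h 26 min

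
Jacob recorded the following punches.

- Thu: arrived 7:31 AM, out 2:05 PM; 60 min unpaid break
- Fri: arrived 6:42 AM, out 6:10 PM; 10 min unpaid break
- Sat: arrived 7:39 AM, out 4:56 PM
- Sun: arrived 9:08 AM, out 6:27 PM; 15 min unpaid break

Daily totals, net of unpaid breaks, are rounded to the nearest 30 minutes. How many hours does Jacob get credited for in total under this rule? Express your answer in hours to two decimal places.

Thu: 7:31 AM–2:05 PM = 6 h 34 min − 60 min = 5 h 34 min → rounds to 5 h 30 min
Fri: 6:42 AM–6:10 PM = 11 h 28 min − 10 min = 11 h 18 min → rounds to 11 h 30 min
Sat: 7:39 AM–4:56 PM = 9 h 17 min → rounds to 9 h 30 min
Sun: 9:08 AM–6:27 PM = 9 h 19 min − 15 min = 9 h 4 min → rounds to 9 h 0 min
Total credited: 35 h 30 min.

35.50 hours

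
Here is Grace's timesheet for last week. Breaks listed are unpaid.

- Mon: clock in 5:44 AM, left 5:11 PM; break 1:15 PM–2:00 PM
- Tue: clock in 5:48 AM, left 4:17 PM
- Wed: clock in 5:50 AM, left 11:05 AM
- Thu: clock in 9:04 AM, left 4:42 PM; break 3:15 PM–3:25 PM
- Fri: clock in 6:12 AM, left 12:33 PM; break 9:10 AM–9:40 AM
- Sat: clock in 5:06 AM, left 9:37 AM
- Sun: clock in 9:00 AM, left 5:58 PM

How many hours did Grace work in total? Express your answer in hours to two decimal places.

53.23 hours

Mon: 5:44 AM–5:11 PM = 11 h 27 min; less 45 min break → 10 h 42 min
Tue: 5:48 AM–4:17 PM = 10 h 29 min
Wed: 5:50 AM–11:05 AM = 5 h 15 min
Thu: 9:04 AM–4:42 PM = 7 h 38 min; less 10 min break → 7 h 28 min
Fri: 6:12 AM–12:33 PM = 6 h 21 min; less 30 min break → 5 h 51 min
Sat: 5:06 AM–9:37 AM = 4 h 31 min
Sun: 9:00 AM–5:58 PM = 8 h 58 min
Total: 10 h 42 min + 10 h 29 min + 5 h 15 min + 7 h 28 min + 5 h 51 min + 4 h 31 min + 8 h 58 min = 53 h 14 min.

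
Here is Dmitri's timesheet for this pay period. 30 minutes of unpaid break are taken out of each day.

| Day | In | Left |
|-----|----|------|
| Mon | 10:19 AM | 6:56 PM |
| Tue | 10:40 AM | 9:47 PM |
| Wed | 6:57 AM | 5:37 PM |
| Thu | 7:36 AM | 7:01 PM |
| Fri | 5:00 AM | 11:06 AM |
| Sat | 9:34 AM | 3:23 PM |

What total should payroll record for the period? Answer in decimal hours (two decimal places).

50.73 hours

Mon: 10:19 AM–6:56 PM = 8 h 37 min; less 30 min break → 8 h 7 min
Tue: 10:40 AM–9:47 PM = 11 h 7 min; less 30 min break → 10 h 37 min
Wed: 6:57 AM–5:37 PM = 10 h 40 min; less 30 min break → 10 h 10 min
Thu: 7:36 AM–7:01 PM = 11 h 25 min; less 30 min break → 10 h 55 min
Fri: 5:00 AM–11:06 AM = 6 h 6 min; less 30 min break → 5 h 36 min
Sat: 9:34 AM–3:23 PM = 5 h 49 min; less 30 min break → 5 h 19 min
Total: 8 h 7 min + 10 h 37 min + 10 h 10 min + 10 h 55 min + 5 h 36 min + 5 h 19 min = 50 h 44 min.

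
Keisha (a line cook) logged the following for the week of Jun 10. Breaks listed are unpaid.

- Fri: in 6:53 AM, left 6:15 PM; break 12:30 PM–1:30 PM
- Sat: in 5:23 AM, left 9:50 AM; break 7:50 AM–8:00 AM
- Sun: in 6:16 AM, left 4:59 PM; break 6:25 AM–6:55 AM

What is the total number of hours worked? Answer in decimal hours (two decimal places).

Fri: 6:53 AM–6:15 PM = 11 h 22 min; less 60 min break → 10 h 22 min
Sat: 5:23 AM–9:50 AM = 4 h 27 min; less 10 min break → 4 h 17 min
Sun: 6:16 AM–4:59 PM = 10 h 43 min; less 30 min break → 10 h 13 min
Total: 10 h 22 min + 4 h 17 min + 10 h 13 min = 24 h 52 min.

24.87 hours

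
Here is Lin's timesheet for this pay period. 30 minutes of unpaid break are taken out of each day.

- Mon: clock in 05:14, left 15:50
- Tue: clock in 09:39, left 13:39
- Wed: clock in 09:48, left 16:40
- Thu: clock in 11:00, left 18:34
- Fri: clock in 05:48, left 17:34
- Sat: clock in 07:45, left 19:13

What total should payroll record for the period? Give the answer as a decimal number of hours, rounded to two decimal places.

49.27 hours

Mon: 05:14–15:50 = 10 h 36 min; less 30 min break → 10 h 6 min
Tue: 09:39–13:39 = 4 h 0 min; less 30 min break → 3 h 30 min
Wed: 09:48–16:40 = 6 h 52 min; less 30 min break → 6 h 22 min
Thu: 11:00–18:34 = 7 h 34 min; less 30 min break → 7 h 4 min
Fri: 05:48–17:34 = 11 h 46 min; less 30 min break → 11 h 16 min
Sat: 07:45–19:13 = 11 h 28 min; less 30 min break → 10 h 58 min
Total: 10 h 6 min + 3 h 30 min + 6 h 22 min + 7 h 4 min + 11 h 16 min + 10 h 58 min = 49 h 16 min.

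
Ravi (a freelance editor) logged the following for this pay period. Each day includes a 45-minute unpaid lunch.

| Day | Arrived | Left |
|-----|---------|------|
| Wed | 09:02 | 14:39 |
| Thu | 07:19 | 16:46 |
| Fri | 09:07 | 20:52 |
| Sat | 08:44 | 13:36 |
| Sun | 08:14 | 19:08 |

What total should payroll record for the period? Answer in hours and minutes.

38 h 50 min

Wed: 09:02–14:39 = 5 h 37 min; less 45 min break → 4 h 52 min
Thu: 07:19–16:46 = 9 h 27 min; less 45 min break → 8 h 42 min
Fri: 09:07–20:52 = 11 h 45 min; less 45 min break → 11 h 0 min
Sat: 08:44–13:36 = 4 h 52 min; less 45 min break → 4 h 7 min
Sun: 08:14–19:08 = 10 h 54 min; less 45 min break → 10 h 9 min
Total: 4 h 52 min + 8 h 42 min + 11 h 0 min + 4 h 7 min + 10 h 9 min = 38 h 50 min.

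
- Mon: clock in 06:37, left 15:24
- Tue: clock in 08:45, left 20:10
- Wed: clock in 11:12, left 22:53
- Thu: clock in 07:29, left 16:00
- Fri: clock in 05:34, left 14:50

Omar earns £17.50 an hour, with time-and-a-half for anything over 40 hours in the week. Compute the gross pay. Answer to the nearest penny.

Mon: 06:37–15:24 = 8 h 47 min
Tue: 08:45–20:10 = 11 h 25 min
Wed: 11:12–22:53 = 11 h 41 min
Thu: 07:29–16:00 = 8 h 31 min
Fri: 05:34–14:50 = 9 h 16 min
Total worked: 49 h 40 min = 2980 min.
Regular 40 h 0 min = 2400 min at £17.50/h; overtime 9 h 40 min = 580 min at £26.25/h.
Pay = (2400 × £17.50 + 580 × £26.25) ÷ 60 = £953.75.

£953.75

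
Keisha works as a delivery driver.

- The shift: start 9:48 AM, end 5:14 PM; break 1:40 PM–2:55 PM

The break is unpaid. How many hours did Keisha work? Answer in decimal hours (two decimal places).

The shift: 9:48 AM–5:14 PM = 7 h 26 min; less 75 min break → 6 h 11 min

6.18 hours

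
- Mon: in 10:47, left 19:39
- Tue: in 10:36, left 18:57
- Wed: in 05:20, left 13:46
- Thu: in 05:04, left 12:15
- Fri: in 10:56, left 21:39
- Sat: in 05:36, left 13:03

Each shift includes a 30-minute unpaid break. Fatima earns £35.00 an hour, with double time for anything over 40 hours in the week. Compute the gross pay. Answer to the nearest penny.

£1960.00

Mon: 10:47–19:39 = 8 h 52 min; less 30 min break → 8 h 22 min
Tue: 10:36–18:57 = 8 h 21 min; less 30 min break → 7 h 51 min
Wed: 05:20–13:46 = 8 h 26 min; less 30 min break → 7 h 56 min
Thu: 05:04–12:15 = 7 h 11 min; less 30 min break → 6 h 41 min
Fri: 10:56–21:39 = 10 h 43 min; less 30 min break → 10 h 13 min
Sat: 05:36–13:03 = 7 h 27 min; less 30 min break → 6 h 57 min
Total worked: 48 h 0 min = 2880 min.
Regular 40 h 0 min = 2400 min at £35.00/h; overtime 8 h 0 min = 480 min at £70.00/h.
Pay = (2400 × £35.00 + 480 × £70.00) ÷ 60 = £1960.00.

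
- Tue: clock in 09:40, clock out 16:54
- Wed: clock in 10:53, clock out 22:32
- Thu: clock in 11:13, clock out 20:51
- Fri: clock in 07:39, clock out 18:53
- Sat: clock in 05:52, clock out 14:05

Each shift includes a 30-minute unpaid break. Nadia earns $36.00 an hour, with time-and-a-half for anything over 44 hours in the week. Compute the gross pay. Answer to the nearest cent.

Tue: 09:40–16:54 = 7 h 14 min; less 30 min break → 6 h 44 min
Wed: 10:53–22:32 = 11 h 39 min; less 30 min break → 11 h 9 min
Thu: 11:13–20:51 = 9 h 38 min; less 30 min break → 9 h 8 min
Fri: 07:39–18:53 = 11 h 14 min; less 30 min break → 10 h 44 min
Sat: 05:52–14:05 = 8 h 13 min; less 30 min break → 7 h 43 min
Total worked: 45 h 28 min = 2728 min.
Regular 44 h 0 min = 2640 min at $36.00/h; overtime 1 h 28 min = 88 min at $54.00/h.
Pay = (2640 × $36.00 + 88 × $54.00) ÷ 60 = $1663.20.

$1663.20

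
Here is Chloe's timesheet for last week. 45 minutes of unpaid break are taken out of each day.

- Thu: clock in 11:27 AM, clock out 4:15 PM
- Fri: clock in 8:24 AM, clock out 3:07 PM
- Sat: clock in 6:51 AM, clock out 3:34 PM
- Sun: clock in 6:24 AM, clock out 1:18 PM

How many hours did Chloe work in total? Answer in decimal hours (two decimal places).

Thu: 11:27 AM–4:15 PM = 4 h 48 min; less 45 min break → 4 h 3 min
Fri: 8:24 AM–3:07 PM = 6 h 43 min; less 45 min break → 5 h 58 min
Sat: 6:51 AM–3:34 PM = 8 h 43 min; less 45 min break → 7 h 58 min
Sun: 6:24 AM–1:18 PM = 6 h 54 min; less 45 min break → 6 h 9 min
Total: 4 h 3 min + 5 h 58 min + 7 h 58 min + 6 h 9 min = 24 h 8 min.

24.13 hours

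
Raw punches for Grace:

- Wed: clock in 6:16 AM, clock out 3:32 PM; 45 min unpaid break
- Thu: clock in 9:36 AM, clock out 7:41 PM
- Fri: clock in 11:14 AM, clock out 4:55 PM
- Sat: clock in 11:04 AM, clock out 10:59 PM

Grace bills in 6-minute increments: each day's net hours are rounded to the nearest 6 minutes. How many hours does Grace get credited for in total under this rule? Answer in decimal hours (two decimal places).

Wed: 6:16 AM–3:32 PM = 9 h 16 min − 45 min = 8 h 31 min → rounds to 8 h 30 min
Thu: 9:36 AM–7:41 PM = 10 h 5 min → rounds to 10 h 6 min
Fri: 11:14 AM–4:55 PM = 5 h 41 min → rounds to 5 h 42 min
Sat: 11:04 AM–10:59 PM = 11 h 55 min → rounds to 11 h 54 min
Total credited: 36 h 12 min.

36.20 hours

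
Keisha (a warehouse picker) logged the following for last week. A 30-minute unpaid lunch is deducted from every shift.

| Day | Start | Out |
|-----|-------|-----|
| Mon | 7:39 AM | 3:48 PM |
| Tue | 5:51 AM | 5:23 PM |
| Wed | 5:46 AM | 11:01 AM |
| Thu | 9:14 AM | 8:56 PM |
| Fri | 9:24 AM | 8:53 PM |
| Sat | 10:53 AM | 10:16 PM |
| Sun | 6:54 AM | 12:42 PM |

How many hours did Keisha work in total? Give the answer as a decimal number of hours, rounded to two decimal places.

Mon: 7:39 AM–3:48 PM = 8 h 9 min; less 30 min break → 7 h 39 min
Tue: 5:51 AM–5:23 PM = 11 h 32 min; less 30 min break → 11 h 2 min
Wed: 5:46 AM–11:01 AM = 5 h 15 min; less 30 min break → 4 h 45 min
Thu: 9:14 AM–8:56 PM = 11 h 42 min; less 30 min break → 11 h 12 min
Fri: 9:24 AM–8:53 PM = 11 h 29 min; less 30 min break → 10 h 59 min
Sat: 10:53 AM–10:16 PM = 11 h 23 min; less 30 min break → 10 h 53 min
Sun: 6:54 AM–12:42 PM = 5 h 48 min; less 30 min break → 5 h 18 min
Total: 7 h 39 min + 11 h 2 min + 4 h 45 min + 11 h 12 min + 10 h 59 min + 10 h 53 min + 5 h 18 min = 61 h 48 min.

61.80 hours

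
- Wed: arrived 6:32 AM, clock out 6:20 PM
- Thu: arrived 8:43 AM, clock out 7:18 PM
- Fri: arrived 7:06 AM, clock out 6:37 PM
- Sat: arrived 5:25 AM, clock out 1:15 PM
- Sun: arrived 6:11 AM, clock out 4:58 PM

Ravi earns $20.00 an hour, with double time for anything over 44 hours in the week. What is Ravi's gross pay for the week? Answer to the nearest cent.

Wed: 6:32 AM–6:20 PM = 11 h 48 min
Thu: 8:43 AM–7:18 PM = 10 h 35 min
Fri: 7:06 AM–6:37 PM = 11 h 31 min
Sat: 5:25 AM–1:15 PM = 7 h 50 min
Sun: 6:11 AM–4:58 PM = 10 h 47 min
Total worked: 52 h 31 min = 3151 min.
Regular 44 h 0 min = 2640 min at $20.00/h; overtime 8 h 31 min = 511 min at $40.00/h.
Pay = (2640 × $20.00 + 511 × $40.00) ÷ 60 = $1220.67.

$1220.67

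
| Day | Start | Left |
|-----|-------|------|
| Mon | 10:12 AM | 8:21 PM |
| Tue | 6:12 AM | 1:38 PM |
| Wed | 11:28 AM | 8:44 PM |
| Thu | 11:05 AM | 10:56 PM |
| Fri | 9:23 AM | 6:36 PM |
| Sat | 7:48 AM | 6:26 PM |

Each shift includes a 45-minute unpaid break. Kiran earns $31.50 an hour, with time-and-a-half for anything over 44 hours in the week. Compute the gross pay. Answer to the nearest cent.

Mon: 10:12 AM–8:21 PM = 10 h 9 min; less 45 min break → 9 h 24 min
Tue: 6:12 AM–1:38 PM = 7 h 26 min; less 45 min break → 6 h 41 min
Wed: 11:28 AM–8:44 PM = 9 h 16 min; less 45 min break → 8 h 31 min
Thu: 11:05 AM–10:56 PM = 11 h 51 min; less 45 min break → 11 h 6 min
Fri: 9:23 AM–6:36 PM = 9 h 13 min; less 45 min break → 8 h 28 min
Sat: 7:48 AM–6:26 PM = 10 h 38 min; less 45 min break → 9 h 53 min
Total worked: 54 h 3 min = 3243 min.
Regular 44 h 0 min = 2640 min at $31.50/h; overtime 10 h 3 min = 603 min at $47.25/h.
Pay = (2640 × $31.50 + 603 × $47.25) ÷ 60 = $1860.86.

$1860.86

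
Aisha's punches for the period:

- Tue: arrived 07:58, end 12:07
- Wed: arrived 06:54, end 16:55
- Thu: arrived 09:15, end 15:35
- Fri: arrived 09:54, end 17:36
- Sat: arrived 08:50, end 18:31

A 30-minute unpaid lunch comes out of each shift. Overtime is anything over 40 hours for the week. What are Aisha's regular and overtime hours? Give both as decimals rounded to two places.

Tue: 07:58–12:07 = 4 h 9 min; less 30 min break → 3 h 39 min
Wed: 06:54–16:55 = 10 h 1 min; less 30 min break → 9 h 31 min
Thu: 09:15–15:35 = 6 h 20 min; less 30 min break → 5 h 50 min
Fri: 09:54–17:36 = 7 h 42 min; less 30 min break → 7 h 12 min
Sat: 08:50–18:31 = 9 h 41 min; less 30 min break → 9 h 11 min
Total worked: 35 h 23 min = 35.38 h.
Threshold 40 h → overtime 0 h 0 min, regular 35 h 23 min.

Regular 35.38 hours, overtime 0.00 hours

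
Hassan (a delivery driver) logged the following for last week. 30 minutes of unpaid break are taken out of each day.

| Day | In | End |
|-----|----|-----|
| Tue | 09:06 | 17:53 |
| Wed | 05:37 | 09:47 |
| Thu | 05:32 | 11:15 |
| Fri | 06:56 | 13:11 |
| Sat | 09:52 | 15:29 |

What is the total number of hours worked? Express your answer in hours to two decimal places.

Tue: 09:06–17:53 = 8 h 47 min; less 30 min break → 8 h 17 min
Wed: 05:37–09:47 = 4 h 10 min; less 30 min break → 3 h 40 min
Thu: 05:32–11:15 = 5 h 43 min; less 30 min break → 5 h 13 min
Fri: 06:56–13:11 = 6 h 15 min; less 30 min break → 5 h 45 min
Sat: 09:52–15:29 = 5 h 37 min; less 30 min break → 5 h 7 min
Total: 8 h 17 min + 3 h 40 min + 5 h 13 min + 5 h 45 min + 5 h 7 min = 28 h 2 min.

28.03 hours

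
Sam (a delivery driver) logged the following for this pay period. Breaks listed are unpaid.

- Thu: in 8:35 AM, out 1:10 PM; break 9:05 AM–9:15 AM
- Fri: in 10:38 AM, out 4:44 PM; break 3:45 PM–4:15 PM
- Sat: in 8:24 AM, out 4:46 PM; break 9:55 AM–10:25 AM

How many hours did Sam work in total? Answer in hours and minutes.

Thu: 8:35 AM–1:10 PM = 4 h 35 min; less 10 min break → 4 h 25 min
Fri: 10:38 AM–4:44 PM = 6 h 6 min; less 30 min break → 5 h 36 min
Sat: 8:24 AM–4:46 PM = 8 h 22 min; less 30 min break → 7 h 52 min
Total: 4 h 25 min + 5 h 36 min + 7 h 52 min = 17 h 53 min.

17 h 53 min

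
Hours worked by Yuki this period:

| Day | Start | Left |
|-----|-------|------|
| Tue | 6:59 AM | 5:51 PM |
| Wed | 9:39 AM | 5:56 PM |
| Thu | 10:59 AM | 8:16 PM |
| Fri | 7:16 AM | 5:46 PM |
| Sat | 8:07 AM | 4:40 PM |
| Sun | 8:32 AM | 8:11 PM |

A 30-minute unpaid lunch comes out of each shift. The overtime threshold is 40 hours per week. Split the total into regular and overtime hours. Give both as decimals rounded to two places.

Tue: 6:59 AM–5:51 PM = 10 h 52 min; less 30 min break → 10 h 22 min
Wed: 9:39 AM–5:56 PM = 8 h 17 min; less 30 min break → 7 h 47 min
Thu: 10:59 AM–8:16 PM = 9 h 17 min; less 30 min break → 8 h 47 min
Fri: 7:16 AM–5:46 PM = 10 h 30 min; less 30 min break → 10 h 0 min
Sat: 8:07 AM–4:40 PM = 8 h 33 min; less 30 min break → 8 h 3 min
Sun: 8:32 AM–8:11 PM = 11 h 39 min; less 30 min break → 11 h 9 min
Total worked: 56 h 8 min = 56.13 h.
Threshold 40 h → overtime 16 h 8 min, regular 40 h 0 min.

Regular 40.00 hours, overtime 16.13 hours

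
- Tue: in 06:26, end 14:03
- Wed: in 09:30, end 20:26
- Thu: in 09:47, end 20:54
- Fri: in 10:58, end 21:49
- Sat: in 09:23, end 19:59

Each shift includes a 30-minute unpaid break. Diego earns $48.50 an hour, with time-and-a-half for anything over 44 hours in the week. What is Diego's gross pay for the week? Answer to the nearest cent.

$2469.86

Tue: 06:26–14:03 = 7 h 37 min; less 30 min break → 7 h 7 min
Wed: 09:30–20:26 = 10 h 56 min; less 30 min break → 10 h 26 min
Thu: 09:47–20:54 = 11 h 7 min; less 30 min break → 10 h 37 min
Fri: 10:58–21:49 = 10 h 51 min; less 30 min break → 10 h 21 min
Sat: 09:23–19:59 = 10 h 36 min; less 30 min break → 10 h 6 min
Total worked: 48 h 37 min = 2917 min.
Regular 44 h 0 min = 2640 min at $48.50/h; overtime 4 h 37 min = 277 min at $72.75/h.
Pay = (2640 × $48.50 + 277 × $72.75) ÷ 60 = $2469.86.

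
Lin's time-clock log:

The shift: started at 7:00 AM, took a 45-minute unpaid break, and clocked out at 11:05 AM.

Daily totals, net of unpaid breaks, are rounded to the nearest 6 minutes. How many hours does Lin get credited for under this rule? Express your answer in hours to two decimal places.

3.30 hours

The shift: 7:00 AM–11:05 AM = 4 h 5 min − 45 min = 3 h 20 min → rounds to 3 h 18 min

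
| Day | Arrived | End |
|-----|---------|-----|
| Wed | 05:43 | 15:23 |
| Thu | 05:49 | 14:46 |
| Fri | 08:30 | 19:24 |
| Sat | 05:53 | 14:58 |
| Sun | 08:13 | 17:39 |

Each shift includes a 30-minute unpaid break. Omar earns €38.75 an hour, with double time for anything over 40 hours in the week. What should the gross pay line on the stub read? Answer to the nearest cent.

€1978.83

Wed: 05:43–15:23 = 9 h 40 min; less 30 min break → 9 h 10 min
Thu: 05:49–14:46 = 8 h 57 min; less 30 min break → 8 h 27 min
Fri: 08:30–19:24 = 10 h 54 min; less 30 min break → 10 h 24 min
Sat: 05:53–14:58 = 9 h 5 min; less 30 min break → 8 h 35 min
Sun: 08:13–17:39 = 9 h 26 min; less 30 min break → 8 h 56 min
Total worked: 45 h 32 min = 2732 min.
Regular 40 h 0 min = 2400 min at €38.75/h; overtime 5 h 32 min = 332 min at €77.50/h.
Pay = (2400 × €38.75 + 332 × €77.50) ÷ 60 = €1978.83.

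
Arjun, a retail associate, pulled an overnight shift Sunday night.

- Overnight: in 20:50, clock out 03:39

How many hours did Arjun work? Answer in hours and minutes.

Overnight: 20:50 → midnight = 3 h 10 min; midnight → 03:39 = 3 h 39 min; span 6 h 49 min

6 h 49 min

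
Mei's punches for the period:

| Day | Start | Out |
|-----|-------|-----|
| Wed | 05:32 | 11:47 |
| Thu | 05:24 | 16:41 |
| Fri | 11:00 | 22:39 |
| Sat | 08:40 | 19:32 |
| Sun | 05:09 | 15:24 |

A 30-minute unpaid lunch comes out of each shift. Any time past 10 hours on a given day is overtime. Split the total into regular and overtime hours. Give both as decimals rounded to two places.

Regular 45.50 hours, overtime 2.30 hours

Wed: 05:32–11:47 = 6 h 15 min; less 30 min break → 5 h 45 min
Thu: 05:24–16:41 = 11 h 17 min; less 30 min break → 10 h 47 min
Fri: 11:00–22:39 = 11 h 39 min; less 30 min break → 11 h 9 min
Sat: 08:40–19:32 = 10 h 52 min; less 30 min break → 10 h 22 min
Sun: 05:09–15:24 = 10 h 15 min; less 30 min break → 9 h 45 min
Wed reg 5 h 45 min / OT 0 h 0 min; Thu reg 10 h 0 min / OT 0 h 47 min; Fri reg 10 h 0 min / OT 1 h 9 min; Sat reg 10 h 0 min / OT 0 h 22 min; Sun reg 9 h 45 min / OT 0 h 0 min.
Totals: regular 45 h 30 min, overtime 2 h 18 min.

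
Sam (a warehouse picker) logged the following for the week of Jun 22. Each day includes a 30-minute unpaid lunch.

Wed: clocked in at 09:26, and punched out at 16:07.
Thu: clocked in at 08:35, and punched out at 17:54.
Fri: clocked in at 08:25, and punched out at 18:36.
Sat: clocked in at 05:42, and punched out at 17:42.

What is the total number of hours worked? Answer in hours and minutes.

36 h 11 min

Wed: 09:26–16:07 = 6 h 41 min; less 30 min break → 6 h 11 min
Thu: 08:35–17:54 = 9 h 19 min; less 30 min break → 8 h 49 min
Fri: 08:25–18:36 = 10 h 11 min; less 30 min break → 9 h 41 min
Sat: 05:42–17:42 = 12 h 0 min; less 30 min break → 11 h 30 min
Total: 6 h 11 min + 8 h 49 min + 9 h 41 min + 11 h 30 min = 36 h 11 min.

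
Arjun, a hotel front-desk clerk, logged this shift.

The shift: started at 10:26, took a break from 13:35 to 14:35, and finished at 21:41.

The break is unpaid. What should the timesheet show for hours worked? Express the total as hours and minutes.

10 h 15 min

The shift: 10:26–21:41 = 11 h 15 min; less 60 min break → 10 h 15 min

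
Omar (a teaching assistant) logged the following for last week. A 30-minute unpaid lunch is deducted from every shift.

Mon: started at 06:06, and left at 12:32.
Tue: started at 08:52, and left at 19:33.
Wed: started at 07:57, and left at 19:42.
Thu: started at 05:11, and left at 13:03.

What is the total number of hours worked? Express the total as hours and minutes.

34 h 44 min

Mon: 06:06–12:32 = 6 h 26 min; less 30 min break → 5 h 56 min
Tue: 08:52–19:33 = 10 h 41 min; less 30 min break → 10 h 11 min
Wed: 07:57–19:42 = 11 h 45 min; less 30 min break → 11 h 15 min
Thu: 05:11–13:03 = 7 h 52 min; less 30 min break → 7 h 22 min
Total: 5 h 56 min + 10 h 11 min + 11 h 15 min + 7 h 22 min = 34 h 44 min.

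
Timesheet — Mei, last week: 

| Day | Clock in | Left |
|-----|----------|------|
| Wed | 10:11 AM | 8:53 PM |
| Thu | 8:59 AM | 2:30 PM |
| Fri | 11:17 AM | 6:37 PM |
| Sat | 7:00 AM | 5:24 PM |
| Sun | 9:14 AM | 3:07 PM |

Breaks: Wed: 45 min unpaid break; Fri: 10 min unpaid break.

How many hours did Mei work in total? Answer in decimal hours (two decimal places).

Wed: 10:11 AM–8:53 PM = 10 h 42 min; less 45 min break → 9 h 57 min
Thu: 8:59 AM–2:30 PM = 5 h 31 min
Fri: 11:17 AM–6:37 PM = 7 h 20 min; less 10 min break → 7 h 10 min
Sat: 7:00 AM–5:24 PM = 10 h 24 min
Sun: 9:14 AM–3:07 PM = 5 h 53 min
Total: 9 h 57 min + 5 h 31 min + 7 h 10 min + 10 h 24 min + 5 h 53 min = 38 h 55 min.

38.92 hours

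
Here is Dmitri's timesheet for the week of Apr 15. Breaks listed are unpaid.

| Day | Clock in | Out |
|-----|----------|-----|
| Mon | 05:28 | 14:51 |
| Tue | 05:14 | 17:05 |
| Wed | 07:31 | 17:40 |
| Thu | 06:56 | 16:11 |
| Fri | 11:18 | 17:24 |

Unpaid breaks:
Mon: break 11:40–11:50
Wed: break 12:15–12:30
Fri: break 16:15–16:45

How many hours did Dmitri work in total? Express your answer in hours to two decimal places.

Mon: 05:28–14:51 = 9 h 23 min; less 10 min break → 9 h 13 min
Tue: 05:14–17:05 = 11 h 51 min
Wed: 07:31–17:40 = 10 h 9 min; less 15 min break → 9 h 54 min
Thu: 06:56–16:11 = 9 h 15 min
Fri: 11:18–17:24 = 6 h 6 min; less 30 min break → 5 h 36 min
Total: 9 h 13 min + 11 h 51 min + 9 h 54 min + 9 h 15 min + 5 h 36 min = 45 h 49 min.

45.82 hours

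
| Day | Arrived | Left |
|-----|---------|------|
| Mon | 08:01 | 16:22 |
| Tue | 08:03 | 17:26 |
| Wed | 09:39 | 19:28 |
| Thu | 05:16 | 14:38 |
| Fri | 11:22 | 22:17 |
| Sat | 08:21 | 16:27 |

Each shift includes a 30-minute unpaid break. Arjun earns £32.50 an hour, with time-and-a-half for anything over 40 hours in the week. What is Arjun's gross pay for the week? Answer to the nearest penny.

Mon: 08:01–16:22 = 8 h 21 min; less 30 min break → 7 h 51 min
Tue: 08:03–17:26 = 9 h 23 min; less 30 min break → 8 h 53 min
Wed: 09:39–19:28 = 9 h 49 min; less 30 min break → 9 h 19 min
Thu: 05:16–14:38 = 9 h 22 min; less 30 min break → 8 h 52 min
Fri: 11:22–22:17 = 10 h 55 min; less 30 min break → 10 h 25 min
Sat: 08:21–16:27 = 8 h 6 min; less 30 min break → 7 h 36 min
Total worked: 52 h 56 min = 3176 min.
Regular 40 h 0 min = 2400 min at £32.50/h; overtime 12 h 56 min = 776 min at £48.75/h.
Pay = (2400 × £32.50 + 776 × £48.75) ÷ 60 = £1930.50.

£1930.50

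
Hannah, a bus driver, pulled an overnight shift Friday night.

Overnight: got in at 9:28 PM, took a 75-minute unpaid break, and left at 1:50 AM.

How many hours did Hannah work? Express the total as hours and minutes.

Overnight: 9:28 PM → midnight = 2 h 32 min; midnight → 1:50 AM = 1 h 50 min; span 4 h 22 min; less 75 min break → 3 h 7 min

3 h 7 min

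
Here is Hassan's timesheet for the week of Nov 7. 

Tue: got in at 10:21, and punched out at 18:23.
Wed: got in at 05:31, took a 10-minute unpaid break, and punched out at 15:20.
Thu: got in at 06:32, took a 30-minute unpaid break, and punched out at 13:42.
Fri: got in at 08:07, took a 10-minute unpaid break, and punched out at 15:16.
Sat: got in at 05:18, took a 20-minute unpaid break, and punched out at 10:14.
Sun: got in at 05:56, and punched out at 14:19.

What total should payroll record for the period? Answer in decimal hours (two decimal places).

Tue: 10:21–18:23 = 8 h 2 min
Wed: 05:31–15:20 = 9 h 49 min; less 10 min break → 9 h 39 min
Thu: 06:32–13:42 = 7 h 10 min; less 30 min break → 6 h 40 min
Fri: 08:07–15:16 = 7 h 9 min; less 10 min break → 6 h 59 min
Sat: 05:18–10:14 = 4 h 56 min; less 20 min break → 4 h 36 min
Sun: 05:56–14:19 = 8 h 23 min
Total: 8 h 2 min + 9 h 39 min + 6 h 40 min + 6 h 59 min + 4 h 36 min + 8 h 23 min = 44 h 19 min.

44.32 hours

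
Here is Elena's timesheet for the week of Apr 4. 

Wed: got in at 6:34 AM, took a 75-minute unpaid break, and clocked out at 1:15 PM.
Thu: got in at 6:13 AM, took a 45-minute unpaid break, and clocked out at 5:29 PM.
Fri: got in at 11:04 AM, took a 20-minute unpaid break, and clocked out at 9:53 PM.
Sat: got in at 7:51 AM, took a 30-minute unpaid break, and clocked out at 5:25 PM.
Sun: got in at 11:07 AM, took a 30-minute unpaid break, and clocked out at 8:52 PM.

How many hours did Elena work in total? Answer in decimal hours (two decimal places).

44.75 hours

Wed: 6:34 AM–1:15 PM = 6 h 41 min; less 75 min break → 5 h 26 min
Thu: 6:13 AM–5:29 PM = 11 h 16 min; less 45 min break → 10 h 31 min
Fri: 11:04 AM–9:53 PM = 10 h 49 min; less 20 min break → 10 h 29 min
Sat: 7:51 AM–5:25 PM = 9 h 34 min; less 30 min break → 9 h 4 min
Sun: 11:07 AM–8:52 PM = 9 h 45 min; less 30 min break → 9 h 15 min
Total: 5 h 26 min + 10 h 31 min + 10 h 29 min + 9 h 4 min + 9 h 15 min = 44 h 45 min.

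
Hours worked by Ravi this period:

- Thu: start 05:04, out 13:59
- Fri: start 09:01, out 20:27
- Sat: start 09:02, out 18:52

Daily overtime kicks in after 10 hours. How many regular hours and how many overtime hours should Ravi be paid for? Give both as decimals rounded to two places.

Regular 28.75 hours, overtime 1.43 hours

Thu: 05:04–13:59 = 8 h 55 min
Fri: 09:01–20:27 = 11 h 26 min
Sat: 09:02–18:52 = 9 h 50 min
Thu reg 8 h 55 min / OT 0 h 0 min; Fri reg 10 h 0 min / OT 1 h 26 min; Sat reg 9 h 50 min / OT 0 h 0 min.
Totals: regular 28 h 45 min, overtime 1 h 26 min.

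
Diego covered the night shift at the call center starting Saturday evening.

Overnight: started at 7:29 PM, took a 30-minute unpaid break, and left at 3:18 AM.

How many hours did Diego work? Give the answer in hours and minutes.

Overnight: 7:29 PM → midnight = 4 h 31 min; midnight → 3:18 AM = 3 h 18 min; span 7 h 49 min; less 30 min break → 7 h 19 min

7 h 19 min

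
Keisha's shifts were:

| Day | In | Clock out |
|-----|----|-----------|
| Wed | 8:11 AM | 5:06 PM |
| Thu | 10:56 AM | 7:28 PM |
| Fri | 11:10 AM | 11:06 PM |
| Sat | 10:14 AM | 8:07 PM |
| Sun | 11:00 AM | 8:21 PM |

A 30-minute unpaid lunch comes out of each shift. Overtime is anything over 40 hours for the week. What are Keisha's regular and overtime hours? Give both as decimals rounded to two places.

Wed: 8:11 AM–5:06 PM = 8 h 55 min; less 30 min break → 8 h 25 min
Thu: 10:56 AM–7:28 PM = 8 h 32 min; less 30 min break → 8 h 2 min
Fri: 11:10 AM–11:06 PM = 11 h 56 min; less 30 min break → 11 h 26 min
Sat: 10:14 AM–8:07 PM = 9 h 53 min; less 30 min break → 9 h 23 min
Sun: 11:00 AM–8:21 PM = 9 h 21 min; less 30 min break → 8 h 51 min
Total worked: 46 h 7 min = 46.12 h.
Threshold 40 h → overtime 6 h 7 min, regular 40 h 0 min.

Regular 40.00 hours, overtime 6.12 hours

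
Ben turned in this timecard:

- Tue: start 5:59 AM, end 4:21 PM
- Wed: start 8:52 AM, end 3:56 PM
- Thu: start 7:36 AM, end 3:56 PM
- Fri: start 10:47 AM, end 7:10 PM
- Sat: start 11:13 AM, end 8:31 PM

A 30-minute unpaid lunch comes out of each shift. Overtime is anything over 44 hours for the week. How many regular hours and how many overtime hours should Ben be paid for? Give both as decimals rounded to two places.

Regular 40.95 hours, overtime 0.00 hours

Tue: 5:59 AM–4:21 PM = 10 h 22 min; less 30 min break → 9 h 52 min
Wed: 8:52 AM–3:56 PM = 7 h 4 min; less 30 min break → 6 h 34 min
Thu: 7:36 AM–3:56 PM = 8 h 20 min; less 30 min break → 7 h 50 min
Fri: 10:47 AM–7:10 PM = 8 h 23 min; less 30 min break → 7 h 53 min
Sat: 11:13 AM–8:31 PM = 9 h 18 min; less 30 min break → 8 h 48 min
Total worked: 40 h 57 min = 40.95 h.
Threshold 44 h → overtime 0 h 0 min, regular 40 h 57 min.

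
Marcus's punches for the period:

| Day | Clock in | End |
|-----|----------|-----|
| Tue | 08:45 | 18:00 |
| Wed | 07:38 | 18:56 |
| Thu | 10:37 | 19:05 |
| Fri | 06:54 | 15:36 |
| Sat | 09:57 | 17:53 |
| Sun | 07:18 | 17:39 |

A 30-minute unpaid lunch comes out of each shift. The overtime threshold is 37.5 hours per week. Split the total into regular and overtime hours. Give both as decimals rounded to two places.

Tue: 08:45–18:00 = 9 h 15 min; less 30 min break → 8 h 45 min
Wed: 07:38–18:56 = 11 h 18 min; less 30 min break → 10 h 48 min
Thu: 10:37–19:05 = 8 h 28 min; less 30 min break → 7 h 58 min
Fri: 06:54–15:36 = 8 h 42 min; less 30 min break → 8 h 12 min
Sat: 09:57–17:53 = 7 h 56 min; less 30 min break → 7 h 26 min
Sun: 07:18–17:39 = 10 h 21 min; less 30 min break → 9 h 51 min
Total worked: 53 h 0 min = 53.00 h.
Threshold 37.5 h → overtime 15 h 30 min, regular 37 h 30 min.

Regular 37.50 hours, overtime 15.50 hours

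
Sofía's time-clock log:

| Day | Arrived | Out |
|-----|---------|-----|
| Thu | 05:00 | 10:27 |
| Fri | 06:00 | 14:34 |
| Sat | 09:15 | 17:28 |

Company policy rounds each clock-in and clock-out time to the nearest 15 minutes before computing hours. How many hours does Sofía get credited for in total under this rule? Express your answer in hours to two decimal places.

22.25 hours

Thu: in 05:00→05:00, out 10:27→10:30; 5 h 30 min
Fri: in 06:00→06:00, out 14:34→14:30; 8 h 30 min
Sat: in 09:15→09:15, out 17:28→17:30; 8 h 15 min
Total credited: 22 h 15 min.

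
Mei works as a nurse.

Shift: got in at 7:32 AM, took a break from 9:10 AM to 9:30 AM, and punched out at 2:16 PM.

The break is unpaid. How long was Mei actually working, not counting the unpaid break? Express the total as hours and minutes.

Shift: 7:32 AM–2:16 PM = 6 h 44 min; less 20 min break → 6 h 24 min

6 h 24 min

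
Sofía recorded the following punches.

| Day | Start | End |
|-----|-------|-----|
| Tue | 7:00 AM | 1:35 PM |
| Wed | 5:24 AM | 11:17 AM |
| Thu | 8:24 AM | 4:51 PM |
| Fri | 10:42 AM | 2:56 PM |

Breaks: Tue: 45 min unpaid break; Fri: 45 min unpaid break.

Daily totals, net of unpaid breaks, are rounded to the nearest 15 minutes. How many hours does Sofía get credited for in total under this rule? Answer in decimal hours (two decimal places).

23.75 hours

Tue: 7:00 AM–1:35 PM = 6 h 35 min − 45 min = 5 h 50 min → rounds to 5 h 45 min
Wed: 5:24 AM–11:17 AM = 5 h 53 min → rounds to 6 h 0 min
Thu: 8:24 AM–4:51 PM = 8 h 27 min → rounds to 8 h 30 min
Fri: 10:42 AM–2:56 PM = 4 h 14 min − 45 min = 3 h 29 min → rounds to 3 h 30 min
Total credited: 23 h 45 min.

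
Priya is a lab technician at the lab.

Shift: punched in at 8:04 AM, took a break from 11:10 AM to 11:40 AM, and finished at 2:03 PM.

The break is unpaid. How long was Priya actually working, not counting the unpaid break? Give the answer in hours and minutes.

Shift: 8:04 AM–2:03 PM = 5 h 59 min; less 30 min break → 5 h 29 min

5 h 29 min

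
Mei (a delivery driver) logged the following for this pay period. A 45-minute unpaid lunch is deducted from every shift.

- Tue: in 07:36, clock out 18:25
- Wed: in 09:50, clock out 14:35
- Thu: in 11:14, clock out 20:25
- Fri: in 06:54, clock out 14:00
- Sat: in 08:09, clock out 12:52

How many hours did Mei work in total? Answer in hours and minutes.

Tue: 07:36–18:25 = 10 h 49 min; less 45 min break → 10 h 4 min
Wed: 09:50–14:35 = 4 h 45 min; less 45 min break → 4 h 0 min
Thu: 11:14–20:25 = 9 h 11 min; less 45 min break → 8 h 26 min
Fri: 06:54–14:00 = 7 h 6 min; less 45 min break → 6 h 21 min
Sat: 08:09–12:52 = 4 h 43 min; less 45 min break → 3 h 58 min
Total: 10 h 4 min + 4 h 0 min + 8 h 26 min + 6 h 21 min + 3 h 58 min = 32 h 49 min.

32 h 49 min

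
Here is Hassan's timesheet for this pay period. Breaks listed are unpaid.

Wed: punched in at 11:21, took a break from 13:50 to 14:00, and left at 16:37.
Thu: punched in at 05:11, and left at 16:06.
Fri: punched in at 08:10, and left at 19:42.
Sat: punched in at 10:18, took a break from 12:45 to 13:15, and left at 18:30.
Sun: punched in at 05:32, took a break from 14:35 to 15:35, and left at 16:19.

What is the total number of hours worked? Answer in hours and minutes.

Wed: 11:21–16:37 = 5 h 16 min; less 10 min break → 5 h 6 min
Thu: 05:11–16:06 = 10 h 55 min
Fri: 08:10–19:42 = 11 h 32 min
Sat: 10:18–18:30 = 8 h 12 min; less 30 min break → 7 h 42 min
Sun: 05:32–16:19 = 10 h 47 min; less 60 min break → 9 h 47 min
Total: 5 h 6 min + 10 h 55 min + 11 h 32 min + 7 h 42 min + 9 h 47 min = 45 h 2 min.

45 h 2 min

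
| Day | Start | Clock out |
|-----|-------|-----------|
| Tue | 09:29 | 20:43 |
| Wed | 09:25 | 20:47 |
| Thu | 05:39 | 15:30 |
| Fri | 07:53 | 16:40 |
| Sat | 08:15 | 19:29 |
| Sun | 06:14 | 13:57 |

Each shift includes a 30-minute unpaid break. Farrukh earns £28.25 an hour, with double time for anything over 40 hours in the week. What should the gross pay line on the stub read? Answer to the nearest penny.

£2100.86

Tue: 09:29–20:43 = 11 h 14 min; less 30 min break → 10 h 44 min
Wed: 09:25–20:47 = 11 h 22 min; less 30 min break → 10 h 52 min
Thu: 05:39–15:30 = 9 h 51 min; less 30 min break → 9 h 21 min
Fri: 07:53–16:40 = 8 h 47 min; less 30 min break → 8 h 17 min
Sat: 08:15–19:29 = 11 h 14 min; less 30 min break → 10 h 44 min
Sun: 06:14–13:57 = 7 h 43 min; less 30 min break → 7 h 13 min
Total worked: 57 h 11 min = 3431 min.
Regular 40 h 0 min = 2400 min at £28.25/h; overtime 17 h 11 min = 1031 min at £56.50/h.
Pay = (2400 × £28.25 + 1031 × £56.50) ÷ 60 = £2100.86.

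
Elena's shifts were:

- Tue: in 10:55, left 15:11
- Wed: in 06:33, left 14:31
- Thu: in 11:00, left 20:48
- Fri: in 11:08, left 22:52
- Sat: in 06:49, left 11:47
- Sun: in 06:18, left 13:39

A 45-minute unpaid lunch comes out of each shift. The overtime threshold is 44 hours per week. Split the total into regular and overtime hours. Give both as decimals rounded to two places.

Regular 41.58 hours, overtime 0.00 hours

Tue: 10:55–15:11 = 4 h 16 min; less 45 min break → 3 h 31 min
Wed: 06:33–14:31 = 7 h 58 min; less 45 min break → 7 h 13 min
Thu: 11:00–20:48 = 9 h 48 min; less 45 min break → 9 h 3 min
Fri: 11:08–22:52 = 11 h 44 min; less 45 min break → 10 h 59 min
Sat: 06:49–11:47 = 4 h 58 min; less 45 min break → 4 h 13 min
Sun: 06:18–13:39 = 7 h 21 min; less 45 min break → 6 h 36 min
Total worked: 41 h 35 min = 41.58 h.
Threshold 44 h → overtime 0 h 0 min, regular 41 h 35 min.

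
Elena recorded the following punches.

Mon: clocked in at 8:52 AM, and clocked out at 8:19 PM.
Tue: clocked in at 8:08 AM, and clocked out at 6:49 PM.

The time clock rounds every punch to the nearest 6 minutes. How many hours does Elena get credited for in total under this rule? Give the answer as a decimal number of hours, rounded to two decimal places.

Mon: in 8:52 AM→8:54 AM, out 8:19 PM→8:18 PM; 11 h 24 min
Tue: in 8:08 AM→8:06 AM, out 6:49 PM→6:48 PM; 10 h 42 min
Total credited: 22 h 6 min.

22.10 hours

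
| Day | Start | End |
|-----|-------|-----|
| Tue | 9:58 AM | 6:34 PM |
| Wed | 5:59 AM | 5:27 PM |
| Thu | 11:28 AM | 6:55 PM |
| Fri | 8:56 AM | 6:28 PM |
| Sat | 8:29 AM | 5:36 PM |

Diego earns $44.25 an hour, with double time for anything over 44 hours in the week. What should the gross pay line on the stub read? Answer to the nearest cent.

$2138.75

Tue: 9:58 AM–6:34 PM = 8 h 36 min
Wed: 5:59 AM–5:27 PM = 11 h 28 min
Thu: 11:28 AM–6:55 PM = 7 h 27 min
Fri: 8:56 AM–6:28 PM = 9 h 32 min
Sat: 8:29 AM–5:36 PM = 9 h 7 min
Total worked: 46 h 10 min = 2770 min.
Regular 44 h 0 min = 2640 min at $44.25/h; overtime 2 h 10 min = 130 min at $88.50/h.
Pay = (2640 × $44.25 + 130 × $88.50) ÷ 60 = $2138.75.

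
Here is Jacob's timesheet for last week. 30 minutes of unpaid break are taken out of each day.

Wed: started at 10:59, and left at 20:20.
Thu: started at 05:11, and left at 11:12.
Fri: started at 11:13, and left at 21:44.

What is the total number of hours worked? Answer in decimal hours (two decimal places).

24.38 hours

Wed: 10:59–20:20 = 9 h 21 min; less 30 min break → 8 h 51 min
Thu: 05:11–11:12 = 6 h 1 min; less 30 min break → 5 h 31 min
Fri: 11:13–21:44 = 10 h 31 min; less 30 min break → 10 h 1 min
Total: 8 h 51 min + 5 h 31 min + 10 h 1 min = 24 h 23 min.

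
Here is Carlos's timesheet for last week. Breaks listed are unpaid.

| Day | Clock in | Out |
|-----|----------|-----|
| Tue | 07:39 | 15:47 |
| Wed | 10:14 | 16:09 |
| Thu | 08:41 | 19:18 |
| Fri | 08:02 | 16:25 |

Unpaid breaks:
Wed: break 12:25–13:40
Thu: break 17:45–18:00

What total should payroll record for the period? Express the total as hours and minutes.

Tue: 07:39–15:47 = 8 h 8 min
Wed: 10:14–16:09 = 5 h 55 min; less 75 min break → 4 h 40 min
Thu: 08:41–19:18 = 10 h 37 min; less 15 min break → 10 h 22 min
Fri: 08:02–16:25 = 8 h 23 min
Total: 8 h 8 min + 4 h 40 min + 10 h 22 min + 8 h 23 min = 31 h 33 min.

31 h 33 min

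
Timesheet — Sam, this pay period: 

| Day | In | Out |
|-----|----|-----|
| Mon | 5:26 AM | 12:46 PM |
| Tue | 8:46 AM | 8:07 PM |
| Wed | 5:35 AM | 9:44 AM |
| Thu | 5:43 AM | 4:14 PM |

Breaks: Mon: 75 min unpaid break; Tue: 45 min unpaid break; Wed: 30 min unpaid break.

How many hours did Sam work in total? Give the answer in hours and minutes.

Mon: 5:26 AM–12:46 PM = 7 h 20 min; less 75 min break → 6 h 5 min
Tue: 8:46 AM–8:07 PM = 11 h 21 min; less 45 min break → 10 h 36 min
Wed: 5:35 AM–9:44 AM = 4 h 9 min; less 30 min break → 3 h 39 min
Thu: 5:43 AM–4:14 PM = 10 h 31 min
Total: 6 h 5 min + 10 h 36 min + 3 h 39 min + 10 h 31 min = 30 h 51 min.

30 h 51 min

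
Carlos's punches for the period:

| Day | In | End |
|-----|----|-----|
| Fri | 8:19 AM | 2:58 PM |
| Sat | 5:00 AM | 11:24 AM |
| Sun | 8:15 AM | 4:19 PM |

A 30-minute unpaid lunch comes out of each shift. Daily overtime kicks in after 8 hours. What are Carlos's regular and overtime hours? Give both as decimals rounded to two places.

Fri: 8:19 AM–2:58 PM = 6 h 39 min; less 30 min break → 6 h 9 min
Sat: 5:00 AM–11:24 AM = 6 h 24 min; less 30 min break → 5 h 54 min
Sun: 8:15 AM–4:19 PM = 8 h 4 min; less 30 min break → 7 h 34 min
Fri reg 6 h 9 min / OT 0 h 0 min; Sat reg 5 h 54 min / OT 0 h 0 min; Sun reg 7 h 34 min / OT 0 h 0 min.
Totals: regular 19 h 37 min, overtime 0 h 0 min.

Regular 19.62 hours, overtime 0.00 hours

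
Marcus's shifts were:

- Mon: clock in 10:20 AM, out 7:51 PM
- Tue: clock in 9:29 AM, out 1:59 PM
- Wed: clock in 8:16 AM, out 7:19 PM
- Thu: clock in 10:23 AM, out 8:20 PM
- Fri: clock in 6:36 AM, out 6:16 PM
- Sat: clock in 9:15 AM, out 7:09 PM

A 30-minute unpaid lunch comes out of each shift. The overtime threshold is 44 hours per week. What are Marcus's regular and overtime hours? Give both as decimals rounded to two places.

Regular 44.00 hours, overtime 9.58 hours

Mon: 10:20 AM–7:51 PM = 9 h 31 min; less 30 min break → 9 h 1 min
Tue: 9:29 AM–1:59 PM = 4 h 30 min; less 30 min break → 4 h 0 min
Wed: 8:16 AM–7:19 PM = 11 h 3 min; less 30 min break → 10 h 33 min
Thu: 10:23 AM–8:20 PM = 9 h 57 min; less 30 min break → 9 h 27 min
Fri: 6:36 AM–6:16 PM = 11 h 40 min; less 30 min break → 11 h 10 min
Sat: 9:15 AM–7:09 PM = 9 h 54 min; less 30 min break → 9 h 24 min
Total worked: 53 h 35 min = 53.58 h.
Threshold 44 h → overtime 9 h 35 min, regular 44 h 0 min.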